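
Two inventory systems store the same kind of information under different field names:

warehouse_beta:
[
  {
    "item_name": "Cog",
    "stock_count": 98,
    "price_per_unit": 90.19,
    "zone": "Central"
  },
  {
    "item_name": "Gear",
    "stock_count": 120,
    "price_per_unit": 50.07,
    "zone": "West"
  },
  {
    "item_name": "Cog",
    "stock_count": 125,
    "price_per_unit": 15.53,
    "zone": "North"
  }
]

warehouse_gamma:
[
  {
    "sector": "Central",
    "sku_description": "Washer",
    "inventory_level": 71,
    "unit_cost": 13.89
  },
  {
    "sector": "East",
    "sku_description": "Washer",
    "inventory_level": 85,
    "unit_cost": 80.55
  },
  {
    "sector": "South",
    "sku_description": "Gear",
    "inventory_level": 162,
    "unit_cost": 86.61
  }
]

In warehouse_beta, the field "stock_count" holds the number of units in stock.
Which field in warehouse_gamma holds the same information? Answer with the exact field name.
inventory_level

In warehouse_beta, "stock_count" holds the number of units in stock.
The fields in warehouse_gamma are: "sector", "sku_description", "inventory_level", "unit_cost".
"inventory_level" is the match: the name refers to the same concept and its values are whole-number counts (e.g. 71, 85).
The other fields ("sector", "sku_description", "unit_cost") hold different kinds of data.

So "stock_count" in warehouse_beta corresponds to "inventory_level" in warehouse_gamma.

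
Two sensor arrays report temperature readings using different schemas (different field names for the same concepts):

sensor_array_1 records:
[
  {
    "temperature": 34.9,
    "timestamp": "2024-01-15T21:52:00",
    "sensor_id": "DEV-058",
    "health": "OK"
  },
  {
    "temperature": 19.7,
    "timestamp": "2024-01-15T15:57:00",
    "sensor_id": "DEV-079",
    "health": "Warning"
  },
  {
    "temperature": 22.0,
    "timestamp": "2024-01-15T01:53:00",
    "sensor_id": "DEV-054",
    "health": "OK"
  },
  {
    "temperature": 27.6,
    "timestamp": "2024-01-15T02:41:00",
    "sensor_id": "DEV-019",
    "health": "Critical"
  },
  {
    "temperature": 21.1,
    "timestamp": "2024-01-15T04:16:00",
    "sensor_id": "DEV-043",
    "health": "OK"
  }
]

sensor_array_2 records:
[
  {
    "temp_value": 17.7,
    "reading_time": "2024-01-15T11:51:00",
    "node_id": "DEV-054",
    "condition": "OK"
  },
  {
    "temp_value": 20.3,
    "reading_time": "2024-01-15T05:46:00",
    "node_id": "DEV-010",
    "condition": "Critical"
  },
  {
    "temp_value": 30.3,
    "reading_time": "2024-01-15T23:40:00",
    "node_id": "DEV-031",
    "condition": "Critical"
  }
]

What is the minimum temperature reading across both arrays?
17.7

Schema mapping: "temperature" (sensor_array_1) = "temp_value" (sensor_array_2) = temperature reading

Minimum in sensor_array_1: 19.7
Minimum in sensor_array_2: 17.7

Overall minimum: min(19.7, 17.7) = 17.7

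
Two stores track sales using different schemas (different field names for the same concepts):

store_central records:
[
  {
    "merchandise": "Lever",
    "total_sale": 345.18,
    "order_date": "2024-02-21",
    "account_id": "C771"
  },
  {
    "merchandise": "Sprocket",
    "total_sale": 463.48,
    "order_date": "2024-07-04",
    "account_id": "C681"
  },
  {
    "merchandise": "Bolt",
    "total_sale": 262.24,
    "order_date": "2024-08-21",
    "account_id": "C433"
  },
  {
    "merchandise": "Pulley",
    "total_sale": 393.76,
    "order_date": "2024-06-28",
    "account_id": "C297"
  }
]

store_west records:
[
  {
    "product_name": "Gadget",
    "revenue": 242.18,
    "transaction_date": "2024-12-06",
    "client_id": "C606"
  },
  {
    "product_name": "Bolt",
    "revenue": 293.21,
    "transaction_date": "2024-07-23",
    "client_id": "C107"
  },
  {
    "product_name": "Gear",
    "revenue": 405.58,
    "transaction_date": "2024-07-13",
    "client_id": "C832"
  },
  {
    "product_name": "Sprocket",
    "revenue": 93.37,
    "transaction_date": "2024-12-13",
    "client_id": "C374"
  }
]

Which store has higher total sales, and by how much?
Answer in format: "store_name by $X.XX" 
store_central by $430.32

Schema mapping: "total_sale" (store_central) = "revenue" (store_west) = sale amount

Total for store_central: 1464.66
Total for store_west: 1034.34

Difference: |1464.66 - 1034.34| = 430.32
store_central has higher sales by $430.32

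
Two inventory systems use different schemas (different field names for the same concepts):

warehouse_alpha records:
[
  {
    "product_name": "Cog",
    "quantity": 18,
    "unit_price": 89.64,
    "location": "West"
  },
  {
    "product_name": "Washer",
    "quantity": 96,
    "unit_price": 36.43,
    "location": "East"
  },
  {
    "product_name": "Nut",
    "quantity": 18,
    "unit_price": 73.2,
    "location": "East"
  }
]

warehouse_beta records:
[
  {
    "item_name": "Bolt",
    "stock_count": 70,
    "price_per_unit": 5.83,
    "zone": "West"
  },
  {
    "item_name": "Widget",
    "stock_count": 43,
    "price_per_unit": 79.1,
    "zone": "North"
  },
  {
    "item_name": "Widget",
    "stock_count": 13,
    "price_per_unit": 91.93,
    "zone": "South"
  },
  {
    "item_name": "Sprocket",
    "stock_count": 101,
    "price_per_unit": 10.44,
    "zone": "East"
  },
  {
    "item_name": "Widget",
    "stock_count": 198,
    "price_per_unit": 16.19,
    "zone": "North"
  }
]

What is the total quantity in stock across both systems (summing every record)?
557

To reconcile these schemas, identify the field holding the quantity in stock in each system:
1. In warehouse_alpha it is "quantity"
2. In warehouse_beta it is "stock_count"

From warehouse_alpha: 18 + 96 + 18 = 132
From warehouse_beta: 70 + 43 + 13 + 101 + 198 = 425

Total: 132 + 425 = 557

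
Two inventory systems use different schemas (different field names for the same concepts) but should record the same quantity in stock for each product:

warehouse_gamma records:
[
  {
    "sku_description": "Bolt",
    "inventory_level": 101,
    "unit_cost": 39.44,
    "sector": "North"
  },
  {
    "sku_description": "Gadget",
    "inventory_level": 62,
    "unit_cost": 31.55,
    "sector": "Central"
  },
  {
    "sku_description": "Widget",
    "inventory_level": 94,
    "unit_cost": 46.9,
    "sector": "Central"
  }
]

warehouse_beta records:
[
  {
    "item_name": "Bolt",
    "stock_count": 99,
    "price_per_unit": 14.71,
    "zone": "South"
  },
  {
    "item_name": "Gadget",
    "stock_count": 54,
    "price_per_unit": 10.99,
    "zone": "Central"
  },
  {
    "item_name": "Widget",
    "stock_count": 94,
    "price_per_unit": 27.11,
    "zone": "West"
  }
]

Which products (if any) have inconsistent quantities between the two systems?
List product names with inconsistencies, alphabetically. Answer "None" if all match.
Bolt, Gadget

Schema mappings:
- "sku_description" (warehouse_gamma) = "item_name" (warehouse_beta) = product name
- "inventory_level" (warehouse_gamma) = "stock_count" (warehouse_beta) = quantity

Comparison:
  Bolt: 101 vs 99 - MISMATCH
  Gadget: 62 vs 54 - MISMATCH
  Widget: 94 vs 94 - MATCH

Products with inconsistencies: Bolt, Gadget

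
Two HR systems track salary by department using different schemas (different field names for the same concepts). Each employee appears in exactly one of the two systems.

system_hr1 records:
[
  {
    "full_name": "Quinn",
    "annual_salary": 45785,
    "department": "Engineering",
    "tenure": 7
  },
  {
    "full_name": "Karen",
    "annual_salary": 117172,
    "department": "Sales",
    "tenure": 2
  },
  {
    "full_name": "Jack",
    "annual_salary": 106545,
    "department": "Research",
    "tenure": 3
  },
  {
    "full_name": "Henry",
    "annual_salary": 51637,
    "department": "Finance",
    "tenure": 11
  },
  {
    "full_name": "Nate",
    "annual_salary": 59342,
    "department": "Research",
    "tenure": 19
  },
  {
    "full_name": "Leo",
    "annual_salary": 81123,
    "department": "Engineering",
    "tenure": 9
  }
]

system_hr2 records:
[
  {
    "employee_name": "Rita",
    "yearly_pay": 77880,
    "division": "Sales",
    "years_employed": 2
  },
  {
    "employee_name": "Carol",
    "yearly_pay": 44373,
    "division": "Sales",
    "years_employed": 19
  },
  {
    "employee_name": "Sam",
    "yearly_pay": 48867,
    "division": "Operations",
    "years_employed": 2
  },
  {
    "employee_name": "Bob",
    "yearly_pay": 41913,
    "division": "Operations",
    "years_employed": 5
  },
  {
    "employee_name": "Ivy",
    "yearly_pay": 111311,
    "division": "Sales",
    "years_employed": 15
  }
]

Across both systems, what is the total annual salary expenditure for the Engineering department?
126908

Schema mappings:
- "department" (system_hr1) = "division" (system_hr2) = department
- "annual_salary" (system_hr1) = "yearly_pay" (system_hr2) = salary

Engineering salaries from system_hr1: 126908
Engineering salaries from system_hr2: 0

Total: 126908 + 0 = 126908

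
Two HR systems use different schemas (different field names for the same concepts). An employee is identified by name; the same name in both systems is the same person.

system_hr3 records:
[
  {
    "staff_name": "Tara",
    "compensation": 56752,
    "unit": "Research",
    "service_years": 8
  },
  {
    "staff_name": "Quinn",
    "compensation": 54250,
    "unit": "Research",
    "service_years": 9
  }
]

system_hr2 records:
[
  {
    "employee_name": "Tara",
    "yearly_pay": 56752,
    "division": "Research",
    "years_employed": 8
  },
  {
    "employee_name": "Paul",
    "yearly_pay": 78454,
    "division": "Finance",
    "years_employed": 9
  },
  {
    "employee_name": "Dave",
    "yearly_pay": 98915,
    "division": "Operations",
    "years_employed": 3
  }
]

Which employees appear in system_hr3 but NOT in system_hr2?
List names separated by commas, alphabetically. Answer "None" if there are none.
Quinn

Schema mapping: "staff_name" (system_hr3) = "employee_name" (system_hr2) = employee name

Names in system_hr3: ['Quinn', 'Tara']
Names in system_hr2: ['Dave', 'Paul', 'Tara']

In system_hr3 but not system_hr2: ['Quinn']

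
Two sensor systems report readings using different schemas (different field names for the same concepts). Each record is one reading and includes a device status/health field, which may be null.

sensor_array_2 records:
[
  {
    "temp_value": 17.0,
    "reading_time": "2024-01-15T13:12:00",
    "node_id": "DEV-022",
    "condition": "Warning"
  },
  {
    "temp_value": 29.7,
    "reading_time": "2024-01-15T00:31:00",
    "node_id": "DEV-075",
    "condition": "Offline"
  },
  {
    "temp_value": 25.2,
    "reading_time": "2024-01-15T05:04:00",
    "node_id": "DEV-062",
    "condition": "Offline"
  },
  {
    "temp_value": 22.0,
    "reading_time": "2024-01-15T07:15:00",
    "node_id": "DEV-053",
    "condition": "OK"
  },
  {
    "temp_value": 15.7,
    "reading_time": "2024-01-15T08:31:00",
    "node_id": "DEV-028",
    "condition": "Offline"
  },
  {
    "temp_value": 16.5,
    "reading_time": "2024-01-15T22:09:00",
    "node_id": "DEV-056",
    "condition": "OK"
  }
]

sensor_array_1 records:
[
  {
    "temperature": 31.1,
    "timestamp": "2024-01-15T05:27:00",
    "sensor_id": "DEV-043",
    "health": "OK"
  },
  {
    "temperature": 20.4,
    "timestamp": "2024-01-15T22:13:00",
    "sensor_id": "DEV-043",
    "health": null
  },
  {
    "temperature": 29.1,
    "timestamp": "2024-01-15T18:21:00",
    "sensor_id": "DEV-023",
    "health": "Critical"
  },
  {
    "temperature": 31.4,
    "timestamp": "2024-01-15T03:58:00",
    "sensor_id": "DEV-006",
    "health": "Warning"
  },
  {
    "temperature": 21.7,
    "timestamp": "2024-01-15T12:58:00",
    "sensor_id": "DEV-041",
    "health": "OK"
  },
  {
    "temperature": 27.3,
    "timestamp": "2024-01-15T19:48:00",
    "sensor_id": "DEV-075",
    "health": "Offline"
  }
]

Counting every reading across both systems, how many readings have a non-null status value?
11

Schema mapping: "condition" (sensor_array_2) = "health" (sensor_array_1) = status

Non-null in sensor_array_2: 6
Non-null in sensor_array_1: 5

Total non-null: 6 + 5 = 11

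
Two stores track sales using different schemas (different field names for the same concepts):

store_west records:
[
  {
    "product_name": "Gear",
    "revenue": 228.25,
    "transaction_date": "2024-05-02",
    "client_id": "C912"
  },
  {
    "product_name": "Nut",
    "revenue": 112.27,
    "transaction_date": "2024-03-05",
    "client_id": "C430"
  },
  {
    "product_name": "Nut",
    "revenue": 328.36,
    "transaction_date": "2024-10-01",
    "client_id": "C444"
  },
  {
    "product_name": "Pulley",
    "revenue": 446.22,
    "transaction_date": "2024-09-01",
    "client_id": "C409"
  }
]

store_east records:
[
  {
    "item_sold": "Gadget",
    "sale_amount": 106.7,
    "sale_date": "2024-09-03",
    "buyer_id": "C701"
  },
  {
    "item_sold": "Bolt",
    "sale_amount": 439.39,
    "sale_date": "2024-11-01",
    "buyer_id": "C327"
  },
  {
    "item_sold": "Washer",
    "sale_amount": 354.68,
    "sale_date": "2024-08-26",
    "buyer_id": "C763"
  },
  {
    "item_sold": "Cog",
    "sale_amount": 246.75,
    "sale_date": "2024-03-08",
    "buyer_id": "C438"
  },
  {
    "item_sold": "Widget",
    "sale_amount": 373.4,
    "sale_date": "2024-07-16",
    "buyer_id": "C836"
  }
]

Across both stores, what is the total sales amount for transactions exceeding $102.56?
2636.02

Schema mapping: "revenue" (store_west) = "sale_amount" (store_east) = sale amount

Sum of sales > $102.56 in store_west: 1115.1
Sum of sales > $102.56 in store_east: 1520.92

Total: 1115.1 + 1520.92 = 2636.02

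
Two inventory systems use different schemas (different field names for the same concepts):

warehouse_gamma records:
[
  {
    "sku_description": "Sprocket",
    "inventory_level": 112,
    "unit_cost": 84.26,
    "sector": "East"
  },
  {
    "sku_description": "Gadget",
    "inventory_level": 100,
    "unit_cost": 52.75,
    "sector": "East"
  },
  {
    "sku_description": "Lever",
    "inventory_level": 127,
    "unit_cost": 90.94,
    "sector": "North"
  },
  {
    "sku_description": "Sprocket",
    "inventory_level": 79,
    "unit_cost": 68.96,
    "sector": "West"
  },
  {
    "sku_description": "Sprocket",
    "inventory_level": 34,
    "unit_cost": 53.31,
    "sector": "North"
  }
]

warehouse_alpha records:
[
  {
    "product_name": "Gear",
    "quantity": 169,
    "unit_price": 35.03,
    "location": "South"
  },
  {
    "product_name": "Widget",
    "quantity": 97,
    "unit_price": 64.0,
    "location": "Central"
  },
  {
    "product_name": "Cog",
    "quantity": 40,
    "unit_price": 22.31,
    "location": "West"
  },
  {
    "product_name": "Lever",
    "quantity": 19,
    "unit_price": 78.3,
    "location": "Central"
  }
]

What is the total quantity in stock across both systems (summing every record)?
777

To reconcile these schemas, identify the field holding the quantity in stock in each system:
1. In warehouse_gamma it is "inventory_level"
2. In warehouse_alpha it is "quantity"

From warehouse_gamma: 112 + 100 + 127 + 79 + 34 = 452
From warehouse_alpha: 169 + 97 + 40 + 19 = 325

Total: 452 + 325 = 777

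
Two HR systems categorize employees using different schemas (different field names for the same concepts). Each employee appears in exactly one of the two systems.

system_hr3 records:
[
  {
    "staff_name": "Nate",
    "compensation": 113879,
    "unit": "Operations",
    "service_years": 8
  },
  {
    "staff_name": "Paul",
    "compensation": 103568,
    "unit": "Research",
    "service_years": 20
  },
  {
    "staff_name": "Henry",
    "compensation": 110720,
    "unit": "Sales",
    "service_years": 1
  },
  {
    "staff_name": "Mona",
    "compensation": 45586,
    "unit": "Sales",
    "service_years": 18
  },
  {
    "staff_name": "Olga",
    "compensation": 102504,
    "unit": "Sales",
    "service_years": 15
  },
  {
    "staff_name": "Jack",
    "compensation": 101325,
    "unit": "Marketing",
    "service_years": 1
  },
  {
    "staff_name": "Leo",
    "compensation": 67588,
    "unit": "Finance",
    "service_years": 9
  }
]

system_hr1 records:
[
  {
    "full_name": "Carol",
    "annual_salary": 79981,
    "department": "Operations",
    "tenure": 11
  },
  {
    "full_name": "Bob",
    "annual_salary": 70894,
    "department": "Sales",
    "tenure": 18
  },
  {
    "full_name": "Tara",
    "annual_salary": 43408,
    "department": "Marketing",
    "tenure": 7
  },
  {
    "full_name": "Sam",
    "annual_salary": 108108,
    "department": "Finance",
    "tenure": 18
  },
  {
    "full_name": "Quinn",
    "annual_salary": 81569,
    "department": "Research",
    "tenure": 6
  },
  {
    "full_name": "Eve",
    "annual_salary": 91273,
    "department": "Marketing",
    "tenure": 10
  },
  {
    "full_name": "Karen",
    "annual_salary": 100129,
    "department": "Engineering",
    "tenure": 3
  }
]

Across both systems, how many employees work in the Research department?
2

Schema mapping: "unit" (system_hr3) = "department" (system_hr1) = department

Research employees in system_hr3: 1
Research employees in system_hr1: 1

Total in Research: 1 + 1 = 2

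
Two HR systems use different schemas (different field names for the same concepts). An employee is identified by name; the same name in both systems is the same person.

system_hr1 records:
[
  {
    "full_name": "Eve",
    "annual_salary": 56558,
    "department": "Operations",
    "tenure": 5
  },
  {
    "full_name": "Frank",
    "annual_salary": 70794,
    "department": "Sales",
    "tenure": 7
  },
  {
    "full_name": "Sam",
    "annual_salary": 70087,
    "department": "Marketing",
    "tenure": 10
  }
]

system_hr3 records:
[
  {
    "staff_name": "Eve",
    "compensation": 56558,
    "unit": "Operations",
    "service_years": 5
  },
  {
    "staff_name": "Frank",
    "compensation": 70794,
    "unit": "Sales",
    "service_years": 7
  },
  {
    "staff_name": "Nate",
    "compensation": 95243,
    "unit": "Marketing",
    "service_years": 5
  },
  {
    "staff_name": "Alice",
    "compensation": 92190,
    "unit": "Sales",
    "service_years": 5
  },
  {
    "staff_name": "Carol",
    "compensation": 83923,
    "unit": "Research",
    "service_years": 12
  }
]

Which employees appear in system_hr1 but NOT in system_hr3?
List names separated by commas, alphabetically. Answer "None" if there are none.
Sam

Schema mapping: "full_name" (system_hr1) = "staff_name" (system_hr3) = employee name

Names in system_hr1: ['Eve', 'Frank', 'Sam']
Names in system_hr3: ['Alice', 'Carol', 'Eve', 'Frank', 'Nate']

In system_hr1 but not system_hr3: ['Sam']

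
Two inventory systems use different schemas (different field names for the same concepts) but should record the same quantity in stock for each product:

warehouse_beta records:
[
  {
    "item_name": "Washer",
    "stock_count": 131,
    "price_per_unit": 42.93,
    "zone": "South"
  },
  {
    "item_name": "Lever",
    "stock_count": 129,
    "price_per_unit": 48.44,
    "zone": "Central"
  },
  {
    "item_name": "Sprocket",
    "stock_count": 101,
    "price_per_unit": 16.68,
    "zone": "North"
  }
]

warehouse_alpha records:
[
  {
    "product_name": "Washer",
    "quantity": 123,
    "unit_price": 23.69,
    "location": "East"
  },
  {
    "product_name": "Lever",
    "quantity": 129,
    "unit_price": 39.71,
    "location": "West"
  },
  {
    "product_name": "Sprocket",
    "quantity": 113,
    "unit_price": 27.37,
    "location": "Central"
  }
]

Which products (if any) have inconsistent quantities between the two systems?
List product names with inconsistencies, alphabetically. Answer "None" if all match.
Sprocket, Washer

Schema mappings:
- "item_name" (warehouse_beta) = "product_name" (warehouse_alpha) = product name
- "stock_count" (warehouse_beta) = "quantity" (warehouse_alpha) = quantity

Comparison:
  Washer: 131 vs 123 - MISMATCH
  Lever: 129 vs 129 - MATCH
  Sprocket: 101 vs 113 - MISMATCH

Products with inconsistencies: Sprocket, Washer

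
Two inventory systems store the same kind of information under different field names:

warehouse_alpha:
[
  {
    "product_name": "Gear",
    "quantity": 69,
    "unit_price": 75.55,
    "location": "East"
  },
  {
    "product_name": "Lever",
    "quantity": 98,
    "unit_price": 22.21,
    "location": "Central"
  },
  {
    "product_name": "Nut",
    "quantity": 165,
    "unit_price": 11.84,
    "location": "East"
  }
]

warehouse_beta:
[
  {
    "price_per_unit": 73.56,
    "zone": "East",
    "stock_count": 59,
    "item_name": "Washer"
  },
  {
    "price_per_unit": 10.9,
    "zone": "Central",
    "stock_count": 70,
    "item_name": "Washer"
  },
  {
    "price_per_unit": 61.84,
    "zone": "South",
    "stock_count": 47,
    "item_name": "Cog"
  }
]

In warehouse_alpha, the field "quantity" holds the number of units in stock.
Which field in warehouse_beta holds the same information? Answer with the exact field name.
stock_count

In warehouse_alpha, "quantity" holds the number of units in stock.
The fields in warehouse_beta are: "price_per_unit", "zone", "stock_count", "item_name".
"stock_count" is the match: the name refers to the same concept and its values are whole-number counts (e.g. 59, 70).
The other fields ("price_per_unit", "zone", "item_name") hold different kinds of data.

So "quantity" in warehouse_alpha corresponds to "stock_count" in warehouse_beta.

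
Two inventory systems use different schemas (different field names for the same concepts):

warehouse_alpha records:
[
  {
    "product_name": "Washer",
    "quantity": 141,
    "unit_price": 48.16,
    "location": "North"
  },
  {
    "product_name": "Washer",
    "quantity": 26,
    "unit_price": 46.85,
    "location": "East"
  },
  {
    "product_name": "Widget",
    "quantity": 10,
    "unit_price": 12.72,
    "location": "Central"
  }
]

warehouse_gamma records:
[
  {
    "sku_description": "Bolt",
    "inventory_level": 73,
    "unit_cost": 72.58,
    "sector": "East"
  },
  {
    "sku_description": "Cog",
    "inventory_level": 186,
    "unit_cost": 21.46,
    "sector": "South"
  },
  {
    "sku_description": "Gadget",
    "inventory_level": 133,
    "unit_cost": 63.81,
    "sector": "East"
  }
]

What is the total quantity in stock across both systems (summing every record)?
569

To reconcile these schemas, identify the field holding the quantity in stock in each system:
1. In warehouse_alpha it is "quantity"
2. In warehouse_gamma it is "inventory_level"

From warehouse_alpha: 141 + 26 + 10 = 177
From warehouse_gamma: 73 + 186 + 133 = 392

Total: 177 + 392 = 569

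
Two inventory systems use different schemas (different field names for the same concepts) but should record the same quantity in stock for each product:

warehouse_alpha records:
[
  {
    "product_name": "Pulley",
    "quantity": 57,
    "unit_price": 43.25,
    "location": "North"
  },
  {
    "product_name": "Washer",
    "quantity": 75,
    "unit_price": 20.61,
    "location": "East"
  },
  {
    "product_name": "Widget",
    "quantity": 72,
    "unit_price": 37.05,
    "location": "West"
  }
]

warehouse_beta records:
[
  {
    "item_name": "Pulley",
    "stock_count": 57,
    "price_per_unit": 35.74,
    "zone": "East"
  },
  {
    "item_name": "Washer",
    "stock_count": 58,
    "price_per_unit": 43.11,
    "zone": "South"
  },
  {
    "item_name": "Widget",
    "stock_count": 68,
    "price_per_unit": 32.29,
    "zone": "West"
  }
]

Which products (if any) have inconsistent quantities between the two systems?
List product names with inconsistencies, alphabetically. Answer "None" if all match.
Washer, Widget

Schema mappings:
- "product_name" (warehouse_alpha) = "item_name" (warehouse_beta) = product name
- "quantity" (warehouse_alpha) = "stock_count" (warehouse_beta) = quantity

Comparison:
  Pulley: 57 vs 57 - MATCH
  Washer: 75 vs 58 - MISMATCH
  Widget: 72 vs 68 - MISMATCH

Products with inconsistencies: Washer, Widget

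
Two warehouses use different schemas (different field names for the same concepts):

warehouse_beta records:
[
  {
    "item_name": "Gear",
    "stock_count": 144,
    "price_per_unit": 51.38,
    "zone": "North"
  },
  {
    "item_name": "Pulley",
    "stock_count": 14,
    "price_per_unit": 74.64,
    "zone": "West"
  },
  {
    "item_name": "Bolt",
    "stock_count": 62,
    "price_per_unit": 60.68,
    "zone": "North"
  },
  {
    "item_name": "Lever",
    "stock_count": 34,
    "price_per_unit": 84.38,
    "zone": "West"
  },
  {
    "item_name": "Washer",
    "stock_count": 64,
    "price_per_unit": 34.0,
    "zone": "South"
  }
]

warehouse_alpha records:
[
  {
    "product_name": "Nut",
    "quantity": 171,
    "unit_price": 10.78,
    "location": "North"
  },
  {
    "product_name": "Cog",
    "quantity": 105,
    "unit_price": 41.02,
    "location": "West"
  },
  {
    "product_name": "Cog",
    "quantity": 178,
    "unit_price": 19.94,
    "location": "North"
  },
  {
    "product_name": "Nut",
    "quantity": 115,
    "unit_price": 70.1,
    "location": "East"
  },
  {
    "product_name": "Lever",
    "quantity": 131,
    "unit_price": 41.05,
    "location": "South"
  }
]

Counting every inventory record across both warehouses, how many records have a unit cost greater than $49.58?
5

Schema mapping: "price_per_unit" (warehouse_beta) = "unit_price" (warehouse_alpha) = unit cost

Records > $49.58 in warehouse_beta: 4
Records > $49.58 in warehouse_alpha: 1

Total count: 4 + 1 = 5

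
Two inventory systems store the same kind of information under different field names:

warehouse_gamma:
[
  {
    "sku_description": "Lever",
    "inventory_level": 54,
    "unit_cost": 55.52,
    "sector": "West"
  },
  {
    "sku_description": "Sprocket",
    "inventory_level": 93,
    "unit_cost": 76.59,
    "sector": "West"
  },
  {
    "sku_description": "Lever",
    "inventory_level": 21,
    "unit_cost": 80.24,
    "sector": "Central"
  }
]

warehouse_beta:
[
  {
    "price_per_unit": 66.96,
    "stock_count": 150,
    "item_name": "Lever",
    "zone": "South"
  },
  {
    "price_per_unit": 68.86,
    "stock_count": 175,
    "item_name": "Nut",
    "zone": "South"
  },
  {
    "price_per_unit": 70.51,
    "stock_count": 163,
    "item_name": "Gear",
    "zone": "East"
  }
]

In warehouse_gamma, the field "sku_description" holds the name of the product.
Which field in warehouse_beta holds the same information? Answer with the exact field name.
item_name

In warehouse_gamma, "sku_description" holds the name of the product.
The fields in warehouse_beta are: "price_per_unit", "stock_count", "item_name", "zone".
"item_name" is the match: the name refers to the same concept and its values are product-name strings (e.g. 'Gear', 'Lever').
The other fields ("price_per_unit", "stock_count", "zone") hold different kinds of data.

So "sku_description" in warehouse_gamma corresponds to "item_name" in warehouse_beta.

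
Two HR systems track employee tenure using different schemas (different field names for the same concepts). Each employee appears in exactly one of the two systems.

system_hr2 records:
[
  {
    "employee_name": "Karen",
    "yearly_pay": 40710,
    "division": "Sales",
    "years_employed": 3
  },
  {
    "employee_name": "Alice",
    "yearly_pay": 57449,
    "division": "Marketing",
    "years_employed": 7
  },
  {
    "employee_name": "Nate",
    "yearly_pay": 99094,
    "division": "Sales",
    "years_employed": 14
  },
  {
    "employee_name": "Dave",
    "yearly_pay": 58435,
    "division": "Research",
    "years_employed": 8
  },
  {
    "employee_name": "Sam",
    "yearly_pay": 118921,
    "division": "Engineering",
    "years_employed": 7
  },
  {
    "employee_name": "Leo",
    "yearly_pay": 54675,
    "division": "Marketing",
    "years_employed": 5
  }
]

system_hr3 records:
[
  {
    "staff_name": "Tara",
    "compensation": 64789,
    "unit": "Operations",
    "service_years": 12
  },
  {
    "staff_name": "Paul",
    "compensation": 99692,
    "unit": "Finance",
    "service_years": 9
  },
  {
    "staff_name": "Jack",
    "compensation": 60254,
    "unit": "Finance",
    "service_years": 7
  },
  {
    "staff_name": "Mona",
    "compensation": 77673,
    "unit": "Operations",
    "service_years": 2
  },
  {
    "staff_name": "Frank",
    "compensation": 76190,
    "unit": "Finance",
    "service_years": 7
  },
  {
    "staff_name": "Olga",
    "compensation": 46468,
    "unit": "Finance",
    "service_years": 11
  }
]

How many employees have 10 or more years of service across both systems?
3

Reconcile schemas: "years_employed" (system_hr2) = "service_years" (system_hr3) = years of service

From system_hr2: 1 employees with >= 10 years
From system_hr3: 2 employees with >= 10 years

Total: 1 + 2 = 3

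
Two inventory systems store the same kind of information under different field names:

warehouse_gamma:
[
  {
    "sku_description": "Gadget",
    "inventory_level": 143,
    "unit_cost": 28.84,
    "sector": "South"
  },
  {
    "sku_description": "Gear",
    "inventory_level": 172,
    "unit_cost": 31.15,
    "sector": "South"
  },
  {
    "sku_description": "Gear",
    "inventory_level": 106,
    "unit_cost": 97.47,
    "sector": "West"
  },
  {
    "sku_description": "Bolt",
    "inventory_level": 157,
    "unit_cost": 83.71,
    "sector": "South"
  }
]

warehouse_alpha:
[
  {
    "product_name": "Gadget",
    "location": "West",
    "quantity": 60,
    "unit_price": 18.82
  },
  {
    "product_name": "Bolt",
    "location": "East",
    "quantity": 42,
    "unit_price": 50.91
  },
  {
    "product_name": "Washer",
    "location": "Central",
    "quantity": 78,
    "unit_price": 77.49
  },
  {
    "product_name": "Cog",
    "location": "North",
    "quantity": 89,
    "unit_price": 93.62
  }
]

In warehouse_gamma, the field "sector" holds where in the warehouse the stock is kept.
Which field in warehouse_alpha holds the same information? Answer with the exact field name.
location

In warehouse_gamma, "sector" holds where in the warehouse the stock is kept.
The fields in warehouse_alpha are: "product_name", "location", "quantity", "unit_price".
"location" is the match: the name refers to the same concept and its values are area labels (e.g. 'Central', 'East').
The other fields ("product_name", "quantity", "unit_price") hold different kinds of data.

So "sector" in warehouse_gamma corresponds to "location" in warehouse_alpha.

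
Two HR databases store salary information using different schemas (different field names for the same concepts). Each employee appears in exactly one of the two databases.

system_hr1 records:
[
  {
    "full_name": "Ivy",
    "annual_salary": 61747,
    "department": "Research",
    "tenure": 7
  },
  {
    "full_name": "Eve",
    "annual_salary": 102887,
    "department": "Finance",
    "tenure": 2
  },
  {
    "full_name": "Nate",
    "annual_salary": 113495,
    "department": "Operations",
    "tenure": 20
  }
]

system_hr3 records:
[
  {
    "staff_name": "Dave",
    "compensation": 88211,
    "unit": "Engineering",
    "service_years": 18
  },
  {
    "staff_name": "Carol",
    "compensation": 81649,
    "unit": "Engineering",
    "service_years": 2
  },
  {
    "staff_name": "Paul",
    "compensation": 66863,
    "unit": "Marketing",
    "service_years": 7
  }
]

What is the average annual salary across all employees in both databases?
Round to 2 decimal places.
85808.67

Schema mapping: "annual_salary" (system_hr1) = "compensation" (system_hr3) = annual salary

All salaries: [61747, 102887, 113495, 88211, 81649, 66863]
Sum: 514852
Count: 6
Average: 514852 / 6 = 85808.67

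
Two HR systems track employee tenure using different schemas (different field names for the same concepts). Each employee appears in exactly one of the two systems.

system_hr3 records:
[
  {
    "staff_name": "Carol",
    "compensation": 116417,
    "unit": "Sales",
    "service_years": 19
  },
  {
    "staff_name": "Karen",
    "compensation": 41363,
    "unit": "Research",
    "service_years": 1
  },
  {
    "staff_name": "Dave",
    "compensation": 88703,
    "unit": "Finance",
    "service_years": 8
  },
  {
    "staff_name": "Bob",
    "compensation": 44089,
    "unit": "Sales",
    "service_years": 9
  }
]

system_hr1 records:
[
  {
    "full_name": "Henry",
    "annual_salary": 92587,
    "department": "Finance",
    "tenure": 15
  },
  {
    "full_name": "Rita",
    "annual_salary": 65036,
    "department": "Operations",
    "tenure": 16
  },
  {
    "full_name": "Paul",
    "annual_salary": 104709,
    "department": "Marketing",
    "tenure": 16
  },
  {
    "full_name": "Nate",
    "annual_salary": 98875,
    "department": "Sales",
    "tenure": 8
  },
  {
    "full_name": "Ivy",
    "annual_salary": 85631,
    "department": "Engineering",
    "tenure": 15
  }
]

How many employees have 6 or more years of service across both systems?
8

Reconcile schemas: "service_years" (system_hr3) = "tenure" (system_hr1) = years of service

From system_hr3: 3 employees with >= 6 years
From system_hr1: 5 employees with >= 6 years

Total: 3 + 5 = 8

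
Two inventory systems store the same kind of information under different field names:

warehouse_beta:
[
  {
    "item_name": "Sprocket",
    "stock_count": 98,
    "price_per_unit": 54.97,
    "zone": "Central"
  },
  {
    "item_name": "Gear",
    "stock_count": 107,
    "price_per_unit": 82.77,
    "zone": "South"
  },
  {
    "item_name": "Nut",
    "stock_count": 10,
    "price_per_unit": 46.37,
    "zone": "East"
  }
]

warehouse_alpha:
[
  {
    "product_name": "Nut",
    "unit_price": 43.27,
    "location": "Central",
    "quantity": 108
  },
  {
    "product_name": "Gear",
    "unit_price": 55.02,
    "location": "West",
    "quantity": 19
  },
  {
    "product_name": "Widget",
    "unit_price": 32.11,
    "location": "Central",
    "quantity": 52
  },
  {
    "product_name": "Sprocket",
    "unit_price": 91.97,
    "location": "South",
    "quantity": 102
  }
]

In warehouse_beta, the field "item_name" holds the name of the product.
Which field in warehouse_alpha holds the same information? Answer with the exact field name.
product_name

In warehouse_beta, "item_name" holds the name of the product.
The fields in warehouse_alpha are: "product_name", "unit_price", "location", "quantity".
"product_name" is the match: the name refers to the same concept and its values are product-name strings (e.g. 'Gear', 'Nut').
The other fields ("unit_price", "location", "quantity") hold different kinds of data.

So "item_name" in warehouse_beta corresponds to "product_name" in warehouse_alpha.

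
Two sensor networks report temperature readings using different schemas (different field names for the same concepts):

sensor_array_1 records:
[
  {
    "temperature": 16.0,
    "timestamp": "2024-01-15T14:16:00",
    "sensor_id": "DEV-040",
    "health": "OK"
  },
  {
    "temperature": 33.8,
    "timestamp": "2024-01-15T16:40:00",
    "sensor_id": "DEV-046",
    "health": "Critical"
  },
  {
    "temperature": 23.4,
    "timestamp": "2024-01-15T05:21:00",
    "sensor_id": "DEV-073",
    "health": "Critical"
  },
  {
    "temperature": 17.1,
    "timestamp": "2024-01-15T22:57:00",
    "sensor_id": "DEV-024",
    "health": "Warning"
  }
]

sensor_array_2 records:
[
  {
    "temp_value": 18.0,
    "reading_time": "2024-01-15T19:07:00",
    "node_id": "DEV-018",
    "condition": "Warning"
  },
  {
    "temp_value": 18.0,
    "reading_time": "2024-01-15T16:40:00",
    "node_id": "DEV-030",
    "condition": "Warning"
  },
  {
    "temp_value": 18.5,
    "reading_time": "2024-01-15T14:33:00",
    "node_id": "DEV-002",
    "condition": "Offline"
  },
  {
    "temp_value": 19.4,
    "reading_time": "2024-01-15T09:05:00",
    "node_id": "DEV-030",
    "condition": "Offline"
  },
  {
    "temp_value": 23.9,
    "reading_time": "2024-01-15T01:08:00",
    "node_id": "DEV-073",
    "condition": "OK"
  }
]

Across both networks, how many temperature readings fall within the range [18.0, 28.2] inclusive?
6

Schema mapping: "temperature" (sensor_array_1) = "temp_value" (sensor_array_2) = temperature

Readings in [18.0, 28.2] from sensor_array_1: 1
Readings in [18.0, 28.2] from sensor_array_2: 5

Total count: 1 + 5 = 6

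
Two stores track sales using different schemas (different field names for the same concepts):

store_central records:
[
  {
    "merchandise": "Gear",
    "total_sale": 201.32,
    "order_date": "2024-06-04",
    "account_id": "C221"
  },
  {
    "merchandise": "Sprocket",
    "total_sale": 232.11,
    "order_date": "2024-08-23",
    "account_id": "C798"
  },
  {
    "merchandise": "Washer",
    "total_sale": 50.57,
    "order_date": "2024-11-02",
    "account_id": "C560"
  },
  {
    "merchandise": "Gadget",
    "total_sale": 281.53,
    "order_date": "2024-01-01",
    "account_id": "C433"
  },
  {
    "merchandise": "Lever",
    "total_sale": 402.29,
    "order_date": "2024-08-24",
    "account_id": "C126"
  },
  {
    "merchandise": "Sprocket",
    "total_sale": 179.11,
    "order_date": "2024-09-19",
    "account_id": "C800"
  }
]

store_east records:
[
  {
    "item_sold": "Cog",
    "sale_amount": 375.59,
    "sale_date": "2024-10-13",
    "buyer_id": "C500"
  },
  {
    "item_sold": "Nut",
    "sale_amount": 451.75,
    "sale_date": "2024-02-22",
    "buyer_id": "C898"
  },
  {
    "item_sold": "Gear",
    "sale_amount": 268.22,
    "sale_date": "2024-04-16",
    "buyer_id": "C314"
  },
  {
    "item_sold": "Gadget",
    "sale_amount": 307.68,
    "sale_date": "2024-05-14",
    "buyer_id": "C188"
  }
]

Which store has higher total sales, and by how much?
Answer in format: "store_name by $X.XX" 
store_east by $56.31

Schema mapping: "total_sale" (store_central) = "sale_amount" (store_east) = sale amount

Total for store_central: 1346.93
Total for store_east: 1403.24

Difference: |1346.93 - 1403.24| = 56.31
store_east has higher sales by $56.31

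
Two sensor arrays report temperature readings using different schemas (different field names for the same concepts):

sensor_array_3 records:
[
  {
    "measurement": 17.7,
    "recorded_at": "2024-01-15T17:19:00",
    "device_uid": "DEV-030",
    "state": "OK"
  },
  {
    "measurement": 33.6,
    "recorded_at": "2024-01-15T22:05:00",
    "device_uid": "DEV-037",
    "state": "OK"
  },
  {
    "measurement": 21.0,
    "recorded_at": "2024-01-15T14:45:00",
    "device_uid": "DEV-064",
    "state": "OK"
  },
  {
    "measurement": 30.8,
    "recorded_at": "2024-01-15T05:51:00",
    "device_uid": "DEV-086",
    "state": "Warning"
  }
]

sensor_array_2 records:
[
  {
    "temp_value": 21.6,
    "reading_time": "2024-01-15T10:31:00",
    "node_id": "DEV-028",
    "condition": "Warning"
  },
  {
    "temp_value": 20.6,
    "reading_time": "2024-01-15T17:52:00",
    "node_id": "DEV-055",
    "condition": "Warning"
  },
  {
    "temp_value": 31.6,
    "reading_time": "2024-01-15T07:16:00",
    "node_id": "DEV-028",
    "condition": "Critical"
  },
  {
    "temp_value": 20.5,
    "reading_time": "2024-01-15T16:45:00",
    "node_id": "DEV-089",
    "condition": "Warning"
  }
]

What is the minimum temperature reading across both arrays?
17.7

Schema mapping: "measurement" (sensor_array_3) = "temp_value" (sensor_array_2) = temperature reading

Minimum in sensor_array_3: 17.7
Minimum in sensor_array_2: 20.5

Overall minimum: min(17.7, 20.5) = 17.7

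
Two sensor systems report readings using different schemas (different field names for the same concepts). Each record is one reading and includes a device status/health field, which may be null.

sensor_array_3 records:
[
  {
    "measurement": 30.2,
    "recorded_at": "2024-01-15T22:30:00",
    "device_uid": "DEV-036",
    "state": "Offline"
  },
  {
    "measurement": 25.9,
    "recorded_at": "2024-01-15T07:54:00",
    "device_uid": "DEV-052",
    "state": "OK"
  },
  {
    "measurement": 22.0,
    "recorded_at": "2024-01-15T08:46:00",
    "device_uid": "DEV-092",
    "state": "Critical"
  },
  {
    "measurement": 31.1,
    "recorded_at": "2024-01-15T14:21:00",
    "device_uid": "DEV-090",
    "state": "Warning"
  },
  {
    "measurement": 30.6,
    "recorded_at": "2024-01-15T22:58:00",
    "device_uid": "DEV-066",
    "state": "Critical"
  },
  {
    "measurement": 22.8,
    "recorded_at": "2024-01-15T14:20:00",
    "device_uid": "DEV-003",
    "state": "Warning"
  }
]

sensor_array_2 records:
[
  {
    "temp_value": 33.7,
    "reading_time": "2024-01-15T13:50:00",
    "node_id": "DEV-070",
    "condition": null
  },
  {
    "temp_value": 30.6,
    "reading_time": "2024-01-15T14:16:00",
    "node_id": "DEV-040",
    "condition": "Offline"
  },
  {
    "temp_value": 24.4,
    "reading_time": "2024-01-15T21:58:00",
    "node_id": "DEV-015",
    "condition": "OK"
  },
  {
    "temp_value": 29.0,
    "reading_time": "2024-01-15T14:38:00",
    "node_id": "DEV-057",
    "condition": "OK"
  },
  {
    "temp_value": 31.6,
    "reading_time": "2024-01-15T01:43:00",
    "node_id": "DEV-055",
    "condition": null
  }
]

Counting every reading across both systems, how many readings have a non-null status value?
9

Schema mapping: "state" (sensor_array_3) = "condition" (sensor_array_2) = status

Non-null in sensor_array_3: 6
Non-null in sensor_array_2: 3

Total non-null: 6 + 3 = 9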